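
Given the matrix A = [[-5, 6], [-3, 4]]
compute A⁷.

tr A = -1 and det A = -2, so the characteristic polynomial is λ² − (-1)λ + (-2) with roots 1 and -2.
Eigenvectors give P = [[-1, 2], [-1, 1]] with P⁻¹ = [[1, -2], [1, -1]], and A = P·diag(1, -2)·P⁻¹.
Then A⁷ = P·diag(1, -128)·P⁻¹ = [[-1, -256], [-1, -128]] · [[1, -2], [1, -1]] = [[-257, 258], [-129, 130]].

[[-257, 258], [-129, 130]]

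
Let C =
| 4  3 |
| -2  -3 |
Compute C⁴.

C² = [[10, 3], [-2, 3]]
C³ = [[34, 21], [-14, -15]]
C⁴ = [[94, 39], [-26, 3]]

[[94, 39], [-26, 3]]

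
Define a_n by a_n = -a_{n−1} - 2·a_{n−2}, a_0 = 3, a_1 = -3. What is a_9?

With companion matrix T = [[-1, -2], [1, 0]], [a_n, a_{n−1}]ᵀ = T·[a_{n−1}, a_{n−2}]ᵀ, so [a_9, a_8]ᵀ = T⁸·[a_1, a_0]ᵀ.
T⁸ = [[-17, -6], [3, -14]], giving [a_9, a_8]ᵀ = [[33], [-51]].

33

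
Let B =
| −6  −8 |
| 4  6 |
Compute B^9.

[[−1536, −2048], [1024, 1536]]

tr B = 0 and det B = −4, so the characteristic polynomial is λ² − (0)λ + (−4) with roots 2 and −2.
Eigenvectors give P = [[−1, −2], [1, 1]] with P⁻¹ = [[1, 2], [−1, −1]], and B = P·diag(2, −2)·P⁻¹.
Then B^9 = P·diag(512, −512)·P⁻¹ = [[−512, 1024], [512, −512]] · [[1, 2], [−1, −1]] = [[−1536, −2048], [1024, 1536]].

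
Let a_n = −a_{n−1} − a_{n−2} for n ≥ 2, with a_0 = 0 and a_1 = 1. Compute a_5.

With companion matrix M = [[−1, −1], [1, 0]], [a_n, a_{n−1}]ᵀ = M·[a_{n−1}, a_{n−2}]ᵀ, so [a_5, a_4]ᵀ = M⁴·[a_1, a_0]ᵀ.
M⁴ = [[−1, −1], [1, 0]], giving [a_5, a_4]ᵀ = [[−1], [1]].

−1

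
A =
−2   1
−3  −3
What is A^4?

A^2 = [[1, −5], [15, 6]]
A^3 = [[13, 16], [−48, −3]]
A^4 = [[−74, −35], [105, −39]]

[[−74, −35], [105, −39]]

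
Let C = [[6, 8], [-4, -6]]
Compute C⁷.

[[384, 512], [-256, -384]]

tr C = 0 and det C = -4, so the characteristic polynomial is λ² − (0)λ + (-4) with roots 2 and -2.
Eigenvectors give P = [[2, -1], [-1, 1]] with P⁻¹ = [[1, 1], [1, 2]], and C = P·diag(2, -2)·P⁻¹.
Then C⁷ = P·diag(128, -128)·P⁻¹ = [[256, 128], [-128, -128]] · [[1, 1], [1, 2]] = [[384, 512], [-256, -384]].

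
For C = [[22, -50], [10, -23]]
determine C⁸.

tr C = -1 and det C = -6, so the characteristic polynomial is λ² − (-1)λ + (-6) with roots 2 and -3.
Eigenvectors give P = [[5, -2], [2, -1]] with P⁻¹ = [[1, -2], [2, -5]], and C = P·diag(2, -3)·P⁻¹.
Then C⁸ = P·diag(256, 6561)·P⁻¹ = [[1280, -13122], [512, -6561]] · [[1, -2], [2, -5]] = [[-24964, 63050], [-12610, 31781]].

[[-24964, 63050], [-12610, 31781]]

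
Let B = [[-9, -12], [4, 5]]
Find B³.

tr B = -4 and det B = 3, so the characteristic polynomial is λ² − (-4)λ + (3) with roots -1 and -3.
Eigenvectors give P = [[-3, -2], [2, 1]] with P⁻¹ = [[1, 2], [-2, -3]], and B = P·diag(-1, -3)·P⁻¹.
Then B³ = P·diag(-1, -27)·P⁻¹ = [[3, 54], [-2, -27]] · [[1, 2], [-2, -3]] = [[-105, -156], [52, 77]].

[[-105, -156], [52, 77]]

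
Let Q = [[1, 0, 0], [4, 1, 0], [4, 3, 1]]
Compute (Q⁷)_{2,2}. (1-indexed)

Q = I + N where N = [[0, 0, 0], [4, 0, 0], [4, 3, 0]] is strictly lower-triangular, so N³ = 0.
(I + N)⁷ = I + 7·N + 21·N² = [[1, 0, 0], [28, 1, 0], [280, 21, 1]].

1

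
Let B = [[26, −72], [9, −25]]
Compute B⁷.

[[1160, −3096], [387, −1033]]

tr B = 1 and det B = −2, so the characteristic polynomial is λ² − (1)λ + (−2) with roots −1 and 2.
Eigenvectors give P = [[−8, −3], [−3, −1]] with P⁻¹ = [[1, −3], [−3, 8]], and B = P·diag(−1, 2)·P⁻¹.
Then B⁷ = P·diag(−1, 128)·P⁻¹ = [[8, −384], [3, −128]] · [[1, −3], [−3, 8]] = [[1160, −3096], [387, −1033]].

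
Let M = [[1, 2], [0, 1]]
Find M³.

M = I + N where N = [[0, 2], [0, 0]] is strictly upper-triangular, so N² = 0.
(I + N)³ = I + 3·N = [[1, 6], [0, 1]].

[[1, 6], [0, 1]]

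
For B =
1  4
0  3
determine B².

[[1, 16], [0, 9]]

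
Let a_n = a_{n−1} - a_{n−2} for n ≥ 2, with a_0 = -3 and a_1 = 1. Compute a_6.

-3

With companion matrix A = [[1, -1], [1, 0]], [a_n, a_{n−1}]ᵀ = A·[a_{n−1}, a_{n−2}]ᵀ, so [a_6, a_5]ᵀ = A⁵·[a_1, a_0]ᵀ.
A⁵ = [[0, 1], [-1, 1]], giving [a_6, a_5]ᵀ = [[-3], [-4]].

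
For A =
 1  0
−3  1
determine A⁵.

[[1, 0], [−15, 1]]

A = I + N where N = [[0, 0], [−3, 0]] is strictly lower-triangular, so N² = 0.
(I + N)⁵ = I + 5·N = [[1, 0], [−15, 1]].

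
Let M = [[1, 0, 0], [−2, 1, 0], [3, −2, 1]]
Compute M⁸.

[[1, 0, 0], [−16, 1, 0], [136, −16, 1]]

M = I + N where N = [[0, 0, 0], [−2, 0, 0], [3, −2, 0]] is strictly lower-triangular, so N³ = 0.
(I + N)⁸ = I + 8·N + 28·N² = [[1, 0, 0], [−16, 1, 0], [136, −16, 1]].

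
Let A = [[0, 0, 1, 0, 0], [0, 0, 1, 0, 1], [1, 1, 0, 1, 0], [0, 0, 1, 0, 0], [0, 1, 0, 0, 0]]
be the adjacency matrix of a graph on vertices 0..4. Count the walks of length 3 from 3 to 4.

1

The number of length-3 walks from vertex 3 to vertex 4 is entry (3,4) of A^3, where A is the adjacency matrix.
A^2 = [[1, 1, 0, 1, 0], [1, 2, 0, 1, 0], [0, 0, 3, 0, 1], [1, 1, 0, 1, 0], [0, 0, 1, 0, 1]]
A^3 = [[0, 0, 3, 0, 1], [0, 0, 4, 0, 2], [3, 4, 0, 3, 0], [0, 0, 3, 0, 1], [1, 2, 0, 1, 0]]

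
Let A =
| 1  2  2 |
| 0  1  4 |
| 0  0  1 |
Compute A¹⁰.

[[1, 20, 380], [0, 1, 40], [0, 0, 1]]

A = I + N where N = [[0, 2, 2], [0, 0, 4], [0, 0, 0]] is strictly upper-triangular, so N³ = 0.
(I + N)¹⁰ = I + 10·N + 45·N² = [[1, 20, 380], [0, 1, 40], [0, 0, 1]].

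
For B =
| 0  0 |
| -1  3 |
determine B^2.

[[0, 0], [-3, 9]]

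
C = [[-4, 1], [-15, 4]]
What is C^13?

[[-4, 1], [-15, 4]]

C² = I (check: tr C = 0 and det C = -1), so C^13 = C since 13 is odd.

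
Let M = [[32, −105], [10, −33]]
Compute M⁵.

tr M = −1 and det M = −6, so the characteristic polynomial is λ² − (−1)λ + (−6) with roots −3 and 2.
Eigenvectors give P = [[3, 7], [1, 2]] with P⁻¹ = [[−2, 7], [1, −3]], and M = P·diag(−3, 2)·P⁻¹.
Then M⁵ = P·diag(−243, 32)·P⁻¹ = [[−729, 224], [−243, 64]] · [[−2, 7], [1, −3]] = [[1682, −5775], [550, −1893]].

[[1682, −5775], [550, −1893]]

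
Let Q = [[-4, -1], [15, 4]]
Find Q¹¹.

Q² = I (check: tr Q = 0 and det Q = -1), so Q¹¹ = Q since 11 is odd.

[[-4, -1], [15, 4]]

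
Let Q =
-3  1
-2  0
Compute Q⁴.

[[31, -15], [30, -14]]

tr Q = -3 and det Q = 2, so the characteristic polynomial is λ² − (-3)λ + (2) with roots -1 and -2.
Eigenvectors give P = [[-1, 1], [-2, 1]] with P⁻¹ = [[1, -1], [2, -1]], and Q = P·diag(-1, -2)·P⁻¹.
Then Q⁴ = P·diag(1, 16)·P⁻¹ = [[-1, 16], [-2, 16]] · [[1, -1], [2, -1]] = [[31, -15], [30, -14]].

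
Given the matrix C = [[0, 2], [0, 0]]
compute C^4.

C is strictly triangular, hence nilpotent: C^2 = 0, so C^4 = 0.

[[0, 0], [0, 0]]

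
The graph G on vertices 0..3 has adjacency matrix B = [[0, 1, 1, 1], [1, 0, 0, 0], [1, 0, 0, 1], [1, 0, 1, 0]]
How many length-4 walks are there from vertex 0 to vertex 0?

11

The number of length-4 walks from vertex 0 to vertex 0 is entry (0,0) of B^4, where B is the adjacency matrix.
B^2 = [[3, 0, 1, 1], [0, 1, 1, 1], [1, 1, 2, 1], [1, 1, 1, 2]]
B^3 = [[2, 3, 4, 4], [3, 0, 1, 1], [4, 1, 2, 3], [4, 1, 3, 2]]
B^4 = [[11, 2, 6, 6], [2, 3, 4, 4], [6, 4, 7, 6], [6, 4, 6, 7]]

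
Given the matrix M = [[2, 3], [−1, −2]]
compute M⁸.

M² = I (check: tr M = 0 and det M = −1), so M⁸ = I since 8 is even.

[[1, 0], [0, 1]]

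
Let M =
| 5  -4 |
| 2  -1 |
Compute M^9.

tr M = 4 and det M = 3, so the characteristic polynomial is λ² − (4)λ + (3) with roots 1 and 3.
Eigenvectors give P = [[-1, 2], [-1, 1]] with P⁻¹ = [[1, -2], [1, -1]], and M = P·diag(1, 3)·P⁻¹.
Then M^9 = P·diag(1, 19683)·P⁻¹ = [[-1, 39366], [-1, 19683]] · [[1, -2], [1, -1]] = [[39365, -39364], [19682, -19681]].

[[39365, -39364], [19682, -19681]]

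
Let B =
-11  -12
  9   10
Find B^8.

tr B = -1 and det B = -2, so the characteristic polynomial is λ² − (-1)λ + (-2) with roots -2 and 1.
Eigenvectors give P = [[4, 1], [-3, -1]] with P⁻¹ = [[1, 1], [-3, -4]], and B = P·diag(-2, 1)·P⁻¹.
Then B^8 = P·diag(256, 1)·P⁻¹ = [[1024, 1], [-768, -1]] · [[1, 1], [-3, -4]] = [[1021, 1020], [-765, -764]].

[[1021, 1020], [-765, -764]]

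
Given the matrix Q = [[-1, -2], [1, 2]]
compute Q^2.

Q² = Q (a projection; rank 1, trace 1), so Q^2 = Q.

[[-1, -2], [1, 2]]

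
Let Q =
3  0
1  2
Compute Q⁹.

[[19683, 0], [19171, 512]]

tr Q = 5 and det Q = 6, so the characteristic polynomial is λ² − (5)λ + (6) with roots 3 and 2.
Eigenvectors give P = [[-1, 0], [-1, 1]] with P⁻¹ = [[-1, 0], [-1, 1]], and Q = P·diag(3, 2)·P⁻¹.
Then Q⁹ = P·diag(19683, 512)·P⁻¹ = [[-19683, 0], [-19683, 512]] · [[-1, 0], [-1, 1]] = [[19683, 0], [19171, 512]].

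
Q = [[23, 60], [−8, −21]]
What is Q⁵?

tr Q = 2 and det Q = −3, so the characteristic polynomial is λ² − (2)λ + (−3) with roots −1 and 3.
Eigenvectors give P = [[−5, 3], [2, −1]] with P⁻¹ = [[1, 3], [2, 5]], and Q = P·diag(−1, 3)·P⁻¹.
Then Q⁵ = P·diag(−1, 243)·P⁻¹ = [[5, 729], [−2, −243]] · [[1, 3], [2, 5]] = [[1463, 3660], [−488, −1221]].

[[1463, 3660], [−488, −1221]]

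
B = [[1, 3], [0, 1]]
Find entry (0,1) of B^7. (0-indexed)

21

B = I + N where N = [[0, 3], [0, 0]] is strictly upper-triangular, so N^2 = 0.
(I + N)^7 = I + 7·N = [[1, 21], [0, 1]].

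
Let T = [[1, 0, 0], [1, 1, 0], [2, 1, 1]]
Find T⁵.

T = I + N where N = [[0, 0, 0], [1, 0, 0], [2, 1, 0]] is strictly lower-triangular, so N³ = 0.
(I + N)⁵ = I + 5·N + 10·N² = [[1, 0, 0], [5, 1, 0], [20, 5, 1]].

[[1, 0, 0], [5, 1, 0], [20, 5, 1]]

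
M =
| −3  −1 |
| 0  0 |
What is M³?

[[−27, −9], [0, 0]]

M² = [[9, 3], [0, 0]]
M³ = [[−27, −9], [0, 0]]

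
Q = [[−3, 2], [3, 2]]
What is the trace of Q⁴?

337

Q² = [[15, −2], [−3, 10]]
Q³ = [[−51, 26], [39, 14]]
Q⁴ = [[231, −50], [−75, 106]]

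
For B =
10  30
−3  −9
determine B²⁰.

[[10, 30], [−3, −9]]

B² = B (a projection; rank 1, trace 1), so B²⁰ = B.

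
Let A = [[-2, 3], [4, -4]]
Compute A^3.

A^2 = [[16, -18], [-24, 28]]
A^3 = [[-104, 120], [160, -184]]

[[-104, 120], [160, -184]]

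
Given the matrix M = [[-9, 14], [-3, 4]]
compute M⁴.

tr M = -5 and det M = 6, so the characteristic polynomial is λ² − (-5)λ + (6) with roots -2 and -3.
Eigenvectors give P = [[2, 7], [1, 3]] with P⁻¹ = [[-3, 7], [1, -2]], and M = P·diag(-2, -3)·P⁻¹.
Then M⁴ = P·diag(16, 81)·P⁻¹ = [[32, 567], [16, 243]] · [[-3, 7], [1, -2]] = [[471, -910], [195, -374]].

[[471, -910], [195, -374]]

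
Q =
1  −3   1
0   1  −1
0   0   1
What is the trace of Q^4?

Q = I + N where N = [[0, −3, 1], [0, 0, −1], [0, 0, 0]] is strictly upper-triangular, so N^3 = 0.
(I + N)^4 = I + 4·N + 6·N^2 = [[1, −12, 22], [0, 1, −4], [0, 0, 1]].

3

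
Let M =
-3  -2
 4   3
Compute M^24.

M² = I (check: tr M = 0 and det M = -1), so M^24 = I since 24 is even.

[[1, 0], [0, 1]]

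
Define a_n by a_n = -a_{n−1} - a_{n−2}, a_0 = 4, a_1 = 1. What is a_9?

With companion matrix M = [[-1, -1], [1, 0]], [a_n, a_{n−1}]ᵀ = M·[a_{n−1}, a_{n−2}]ᵀ, so [a_9, a_8]ᵀ = M⁸·[a_1, a_0]ᵀ.
M⁸ = [[0, 1], [-1, -1]], giving [a_9, a_8]ᵀ = [[4], [-5]].

4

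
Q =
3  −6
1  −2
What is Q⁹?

[[3, −6], [1, −2]]

Q² = Q (a projection; rank 1, trace 1), so Q⁹ = Q.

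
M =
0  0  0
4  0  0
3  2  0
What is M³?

M is strictly triangular, hence nilpotent: M³ = 0, so M³ = 0.

[[0, 0, 0], [0, 0, 0], [0, 0, 0]]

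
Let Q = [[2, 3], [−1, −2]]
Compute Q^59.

[[2, 3], [−1, −2]]

Q² = I (check: tr Q = 0 and det Q = −1), so Q^59 = Q since 59 is odd.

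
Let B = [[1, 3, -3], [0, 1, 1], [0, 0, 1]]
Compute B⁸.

B = I + N where N = [[0, 3, -3], [0, 0, 1], [0, 0, 0]] is strictly upper-triangular, so N³ = 0.
(I + N)⁸ = I + 8·N + 28·N² = [[1, 24, 60], [0, 1, 8], [0, 0, 1]].

[[1, 24, 60], [0, 1, 8], [0, 0, 1]]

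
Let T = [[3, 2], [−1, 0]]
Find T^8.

[[511, 510], [−255, −254]]

tr T = 3 and det T = 2, so the characteristic polynomial is λ² − (3)λ + (2) with roots 2 and 1.
Eigenvectors give P = [[2, −1], [−1, 1]] with P⁻¹ = [[1, 1], [1, 2]], and T = P·diag(2, 1)·P⁻¹.
Then T^8 = P·diag(256, 1)·P⁻¹ = [[512, −1], [−256, 1]] · [[1, 1], [1, 2]] = [[511, 510], [−255, −254]].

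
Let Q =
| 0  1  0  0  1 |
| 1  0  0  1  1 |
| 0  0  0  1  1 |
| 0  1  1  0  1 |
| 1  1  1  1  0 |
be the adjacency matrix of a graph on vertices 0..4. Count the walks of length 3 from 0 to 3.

3

The number of length-3 walks from vertex 0 to vertex 3 is entry (0,3) of Q³, where Q is the adjacency matrix.
Q² = [[2, 1, 1, 2, 1], [1, 3, 2, 1, 2], [1, 2, 2, 1, 1], [2, 1, 1, 3, 2], [1, 2, 1, 2, 4]]
Q³ = [[2, 5, 3, 3, 6], [5, 4, 3, 7, 7], [3, 3, 2, 5, 6], [3, 7, 5, 4, 7], [6, 7, 6, 7, 6]]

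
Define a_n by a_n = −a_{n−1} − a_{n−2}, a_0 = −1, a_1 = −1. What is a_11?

With companion matrix A = [[−1, −1], [1, 0]], [a_n, a_{n−1}]ᵀ = A·[a_{n−1}, a_{n−2}]ᵀ, so [a_11, a_10]ᵀ = A¹⁰·[a_1, a_0]ᵀ.
A¹⁰ = [[−1, −1], [1, 0]], giving [a_11, a_10]ᵀ = [[2], [−1]].

2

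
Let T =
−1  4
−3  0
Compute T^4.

T^2 = [[−11, −4], [3, −12]]
T^3 = [[23, −44], [33, 12]]
T^4 = [[109, 92], [−69, 132]]

[[109, 92], [−69, 132]]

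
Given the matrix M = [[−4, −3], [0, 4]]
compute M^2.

[[16, 0], [0, 16]]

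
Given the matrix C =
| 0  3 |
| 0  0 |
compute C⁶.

[[0, 0], [0, 0]]

C is strictly triangular, hence nilpotent: C² = 0, so C⁶ = 0.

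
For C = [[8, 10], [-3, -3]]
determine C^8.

[[38086, 63050], [-18915, -31269]]

tr C = 5 and det C = 6, so the characteristic polynomial is λ² − (5)λ + (6) with roots 2 and 3.
Eigenvectors give P = [[-5, 2], [3, -1]] with P⁻¹ = [[1, 2], [3, 5]], and C = P·diag(2, 3)·P⁻¹.
Then C^8 = P·diag(256, 6561)·P⁻¹ = [[-1280, 13122], [768, -6561]] · [[1, 2], [3, 5]] = [[38086, 63050], [-18915, -31269]].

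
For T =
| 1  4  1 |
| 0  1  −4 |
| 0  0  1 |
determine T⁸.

T = I + N where N = [[0, 4, 1], [0, 0, −4], [0, 0, 0]] is strictly upper-triangular, so N³ = 0.
(I + N)⁸ = I + 8·N + 28·N² = [[1, 32, −440], [0, 1, −32], [0, 0, 1]].

[[1, 32, −440], [0, 1, −32], [0, 0, 1]]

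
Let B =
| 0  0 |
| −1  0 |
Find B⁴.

B is strictly triangular, hence nilpotent: B² = 0, so B⁴ = 0.

[[0, 0], [0, 0]]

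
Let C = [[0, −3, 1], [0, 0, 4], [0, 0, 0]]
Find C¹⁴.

[[0, 0, 0], [0, 0, 0], [0, 0, 0]]

C is strictly triangular, hence nilpotent: C³ = 0, so C¹⁴ = 0.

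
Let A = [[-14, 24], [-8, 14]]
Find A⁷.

[[-896, 1536], [-512, 896]]

tr A = 0 and det A = -4, so the characteristic polynomial is λ² − (0)λ + (-4) with roots 2 and -2.
Eigenvectors give P = [[-3, 2], [-2, 1]] with P⁻¹ = [[1, -2], [2, -3]], and A = P·diag(2, -2)·P⁻¹.
Then A⁷ = P·diag(128, -128)·P⁻¹ = [[-384, -256], [-256, -128]] · [[1, -2], [2, -3]] = [[-896, 1536], [-512, 896]].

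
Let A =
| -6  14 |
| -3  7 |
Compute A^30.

A² = A (a projection; rank 1, trace 1), so A^30 = A.

[[-6, 14], [-3, 7]]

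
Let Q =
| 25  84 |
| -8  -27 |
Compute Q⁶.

tr Q = -2 and det Q = -3, so the characteristic polynomial is λ² − (-2)λ + (-3) with roots 1 and -3.
Eigenvectors give P = [[7, -3], [-2, 1]] with P⁻¹ = [[1, 3], [2, 7]], and Q = P·diag(1, -3)·P⁻¹.
Then Q⁶ = P·diag(1, 729)·P⁻¹ = [[7, -2187], [-2, 729]] · [[1, 3], [2, 7]] = [[-4367, -15288], [1456, 5097]].

[[-4367, -15288], [1456, 5097]]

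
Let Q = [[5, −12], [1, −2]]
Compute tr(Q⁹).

tr Q = 3 and det Q = 2, so the characteristic polynomial is λ² − (3)λ + (2) with roots 2 and 1.
Eigenvectors give P = [[4, −3], [1, −1]] with P⁻¹ = [[1, −3], [1, −4]], and Q = P·diag(2, 1)·P⁻¹.
Then Q⁹ = P·diag(512, 1)·P⁻¹ = [[2048, −3], [512, −1]] · [[1, −3], [1, −4]] = [[2045, −6132], [511, −1532]].

513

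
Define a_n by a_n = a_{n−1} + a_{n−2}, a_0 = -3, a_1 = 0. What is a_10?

-102

With companion matrix A = [[1, 1], [1, 0]], [a_n, a_{n−1}]ᵀ = A·[a_{n−1}, a_{n−2}]ᵀ, so [a_10, a_9]ᵀ = A⁹·[a_1, a_0]ᵀ.
A⁹ = [[55, 34], [34, 21]], giving [a_10, a_9]ᵀ = [[-102], [-63]].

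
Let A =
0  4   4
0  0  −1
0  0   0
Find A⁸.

A is strictly triangular, hence nilpotent: A³ = 0, so A⁸ = 0.

[[0, 0, 0], [0, 0, 0], [0, 0, 0]]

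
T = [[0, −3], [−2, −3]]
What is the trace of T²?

21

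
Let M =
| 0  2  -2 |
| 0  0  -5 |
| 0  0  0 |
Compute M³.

M is strictly triangular, hence nilpotent: M³ = 0, so M³ = 0.

[[0, 0, 0], [0, 0, 0], [0, 0, 0]]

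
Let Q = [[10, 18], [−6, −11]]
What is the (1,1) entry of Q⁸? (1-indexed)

tr Q = −1 and det Q = −2, so the characteristic polynomial is λ² − (−1)λ + (−2) with roots −2 and 1.
Eigenvectors give P = [[−3, −2], [2, 1]] with P⁻¹ = [[1, 2], [−2, −3]], and Q = P·diag(−2, 1)·P⁻¹.
Then Q⁸ = P·diag(256, 1)·P⁻¹ = [[−768, −2], [512, 1]] · [[1, 2], [−2, −3]] = [[−764, −1530], [510, 1021]].

−764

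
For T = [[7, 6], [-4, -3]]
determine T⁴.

tr T = 4 and det T = 3, so the characteristic polynomial is λ² − (4)λ + (3) with roots 3 and 1.
Eigenvectors give P = [[3, -1], [-2, 1]] with P⁻¹ = [[1, 1], [2, 3]], and T = P·diag(3, 1)·P⁻¹.
Then T⁴ = P·diag(81, 1)·P⁻¹ = [[243, -1], [-162, 1]] · [[1, 1], [2, 3]] = [[241, 240], [-160, -159]].

[[241, 240], [-160, -159]]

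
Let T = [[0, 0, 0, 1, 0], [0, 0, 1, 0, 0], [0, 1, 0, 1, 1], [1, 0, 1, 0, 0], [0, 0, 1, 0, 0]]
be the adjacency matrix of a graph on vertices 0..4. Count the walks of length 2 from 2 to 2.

3

The number of length-2 walks from vertex 2 to vertex 2 is entry (2,2) of T², where T is the adjacency matrix.
T² = [[1, 0, 1, 0, 0], [0, 1, 0, 1, 1], [1, 0, 3, 0, 0], [0, 1, 0, 2, 1], [0, 1, 0, 1, 1]]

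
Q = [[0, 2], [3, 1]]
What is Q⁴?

Q² = [[6, 2], [3, 7]]
Q³ = [[6, 14], [21, 13]]
Q⁴ = [[42, 26], [39, 55]]

[[42, 26], [39, 55]]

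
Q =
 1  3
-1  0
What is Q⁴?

Q² = [[-2, 3], [-1, -3]]
Q³ = [[-5, -6], [2, -3]]
Q⁴ = [[1, -15], [5, 6]]

[[1, -15], [5, 6]]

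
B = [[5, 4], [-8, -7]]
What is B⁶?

tr B = -2 and det B = -3, so the characteristic polynomial is λ² − (-2)λ + (-3) with roots -3 and 1.
Eigenvectors give P = [[1, -1], [-2, 1]] with P⁻¹ = [[-1, -1], [-2, -1]], and B = P·diag(-3, 1)·P⁻¹.
Then B⁶ = P·diag(729, 1)·P⁻¹ = [[729, -1], [-1458, 1]] · [[-1, -1], [-2, -1]] = [[-727, -728], [1456, 1457]].

[[-727, -728], [1456, 1457]]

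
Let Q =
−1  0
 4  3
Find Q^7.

tr Q = 2 and det Q = −3, so the characteristic polynomial is λ² − (2)λ + (−3) with roots −1 and 3.
Eigenvectors give P = [[−1, 0], [1, 1]] with P⁻¹ = [[−1, 0], [1, 1]], and Q = P·diag(−1, 3)·P⁻¹.
Then Q^7 = P·diag(−1, 2187)·P⁻¹ = [[1, 0], [−1, 2187]] · [[−1, 0], [1, 1]] = [[−1, 0], [2188, 2187]].

[[−1, 0], [2188, 2187]]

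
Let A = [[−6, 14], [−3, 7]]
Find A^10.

[[−6, 14], [−3, 7]]

A² = A (a projection; rank 1, trace 1), so A^10 = A.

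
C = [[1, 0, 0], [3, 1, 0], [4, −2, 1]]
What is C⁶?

C = I + N where N = [[0, 0, 0], [3, 0, 0], [4, −2, 0]] is strictly lower-triangular, so N³ = 0.
(I + N)⁶ = I + 6·N + 15·N² = [[1, 0, 0], [18, 1, 0], [−66, −12, 1]].

[[1, 0, 0], [18, 1, 0], [−66, −12, 1]]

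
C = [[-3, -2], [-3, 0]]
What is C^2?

[[15, 6], [9, 6]]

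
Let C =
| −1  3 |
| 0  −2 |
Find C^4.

[[1, −45], [0, 16]]

C^2 = [[1, −9], [0, 4]]
C^3 = [[−1, 21], [0, −8]]
C^4 = [[1, −45], [0, 16]]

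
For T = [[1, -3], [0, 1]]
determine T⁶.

T = I + N where N = [[0, -3], [0, 0]] is strictly upper-triangular, so N² = 0.
(I + N)⁶ = I + 6·N = [[1, -18], [0, 1]].

[[1, -18], [0, 1]]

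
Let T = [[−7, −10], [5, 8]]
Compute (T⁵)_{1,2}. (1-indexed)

−550

tr T = 1 and det T = −6, so the characteristic polynomial is λ² − (1)λ + (−6) with roots −2 and 3.
Eigenvectors give P = [[2, 1], [−1, −1]] with P⁻¹ = [[1, 1], [−1, −2]], and T = P·diag(−2, 3)·P⁻¹.
Then T⁵ = P·diag(−32, 243)·P⁻¹ = [[−64, 243], [32, −243]] · [[1, 1], [−1, −2]] = [[−307, −550], [275, 518]].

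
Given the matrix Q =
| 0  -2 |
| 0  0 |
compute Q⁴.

[[0, 0], [0, 0]]

Q is strictly triangular, hence nilpotent: Q² = 0, so Q⁴ = 0.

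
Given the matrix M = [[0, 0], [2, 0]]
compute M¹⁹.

M is strictly triangular, hence nilpotent: M² = 0, so M¹⁹ = 0.

[[0, 0], [0, 0]]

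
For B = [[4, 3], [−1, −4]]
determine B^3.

[[52, 39], [−13, −52]]

B^2 = [[13, 0], [0, 13]]
B^3 = [[52, 39], [−13, −52]]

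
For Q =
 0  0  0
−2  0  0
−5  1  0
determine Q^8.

Q is strictly triangular, hence nilpotent: Q^3 = 0, so Q^8 = 0.

[[0, 0, 0], [0, 0, 0], [0, 0, 0]]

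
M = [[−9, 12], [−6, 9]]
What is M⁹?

tr M = 0 and det M = −9, so the characteristic polynomial is λ² − (0)λ + (−9) with roots 3 and −3.
Eigenvectors give P = [[−1, −2], [−1, −1]] with P⁻¹ = [[1, −2], [−1, 1]], and M = P·diag(3, −3)·P⁻¹.
Then M⁹ = P·diag(19683, −19683)·P⁻¹ = [[−19683, 39366], [−19683, 19683]] · [[1, −2], [−1, 1]] = [[−59049, 78732], [−39366, 59049]].

[[−59049, 78732], [−39366, 59049]]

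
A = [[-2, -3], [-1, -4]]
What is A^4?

A^2 = [[7, 18], [6, 19]]
A^3 = [[-32, -93], [-31, -94]]
A^4 = [[157, 468], [156, 469]]

[[157, 468], [156, 469]]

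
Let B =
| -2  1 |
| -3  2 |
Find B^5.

[[-2, 1], [-3, 2]]

B² = I (check: tr B = 0 and det B = -1), so B^5 = B since 5 is odd.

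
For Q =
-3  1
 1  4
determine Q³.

[[-29, 14], [14, 69]]

Q² = [[10, 1], [1, 17]]
Q³ = [[-29, 14], [14, 69]]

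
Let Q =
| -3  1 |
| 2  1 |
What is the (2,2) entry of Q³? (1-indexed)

-1

Q² = [[11, -2], [-4, 3]]
Q³ = [[-37, 9], [18, -1]]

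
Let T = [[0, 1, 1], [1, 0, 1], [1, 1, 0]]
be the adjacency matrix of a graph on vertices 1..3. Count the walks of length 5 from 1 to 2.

The number of length-5 walks from vertex 1 to vertex 2 is entry (1,2) of T⁵, where T is the adjacency matrix.
T² = [[2, 1, 1], [1, 2, 1], [1, 1, 2]]
T³ = [[2, 3, 3], [3, 2, 3], [3, 3, 2]]
T⁴ = [[6, 5, 5], [5, 6, 5], [5, 5, 6]]
T⁵ = [[10, 11, 11], [11, 10, 11], [11, 11, 10]]

11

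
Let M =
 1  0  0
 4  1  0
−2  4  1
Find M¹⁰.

M = I + N where N = [[0, 0, 0], [4, 0, 0], [−2, 4, 0]] is strictly lower-triangular, so N³ = 0.
(I + N)¹⁰ = I + 10·N + 45·N² = [[1, 0, 0], [40, 1, 0], [700, 40, 1]].

[[1, 0, 0], [40, 1, 0], [700, 40, 1]]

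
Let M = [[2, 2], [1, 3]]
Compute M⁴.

M² = [[6, 10], [5, 11]]
M³ = [[22, 42], [21, 43]]
M⁴ = [[86, 170], [85, 171]]

[[86, 170], [85, 171]]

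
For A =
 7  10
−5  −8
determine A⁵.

[[307, 550], [−275, −518]]

tr A = −1 and det A = −6, so the characteristic polynomial is λ² − (−1)λ + (−6) with roots 2 and −3.
Eigenvectors give P = [[2, −1], [−1, 1]] with P⁻¹ = [[1, 1], [1, 2]], and A = P·diag(2, −3)·P⁻¹.
Then A⁵ = P·diag(32, −243)·P⁻¹ = [[64, 243], [−32, −243]] · [[1, 1], [1, 2]] = [[307, 550], [−275, −518]].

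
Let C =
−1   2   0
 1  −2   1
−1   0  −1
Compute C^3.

[[−11, 18, −8], [13, −20, 9], [−5, 8, −3]]

C^2 = [[3, −6, 2], [−4, 6, −3], [2, −2, 1]]
C^3 = [[−11, 18, −8], [13, −20, 9], [−5, 8, −3]]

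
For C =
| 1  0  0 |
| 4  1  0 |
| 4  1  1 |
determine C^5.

[[1, 0, 0], [20, 1, 0], [60, 5, 1]]

C = I + N where N = [[0, 0, 0], [4, 0, 0], [4, 1, 0]] is strictly lower-triangular, so N^3 = 0.
(I + N)^5 = I + 5·N + 10·N^2 = [[1, 0, 0], [20, 1, 0], [60, 5, 1]].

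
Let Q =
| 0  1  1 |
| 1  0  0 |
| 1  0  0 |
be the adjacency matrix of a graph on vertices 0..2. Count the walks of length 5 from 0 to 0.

The number of length-5 walks from vertex 0 to vertex 0 is entry (0,0) of Q^5, where Q is the adjacency matrix.
Q^2 = [[2, 0, 0], [0, 1, 1], [0, 1, 1]]
Q^3 = [[0, 2, 2], [2, 0, 0], [2, 0, 0]]
Q^4 = [[4, 0, 0], [0, 2, 2], [0, 2, 2]]
Q^5 = [[0, 4, 4], [4, 0, 0], [4, 0, 0]]

0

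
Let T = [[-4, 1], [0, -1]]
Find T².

[[16, -5], [0, 1]]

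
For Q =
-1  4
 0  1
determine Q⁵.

Q² = I (check: tr Q = 0 and det Q = -1), so Q⁵ = Q since 5 is odd.

[[-1, 4], [0, 1]]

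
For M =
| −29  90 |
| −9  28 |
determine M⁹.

tr M = −1 and det M = −2, so the characteristic polynomial is λ² − (−1)λ + (−2) with roots −2 and 1.
Eigenvectors give P = [[10, 3], [3, 1]] with P⁻¹ = [[1, −3], [−3, 10]], and M = P·diag(−2, 1)·P⁻¹.
Then M⁹ = P·diag(−512, 1)·P⁻¹ = [[−5120, 3], [−1536, 1]] · [[1, −3], [−3, 10]] = [[−5129, 15390], [−1539, 4618]].

[[−5129, 15390], [−1539, 4618]]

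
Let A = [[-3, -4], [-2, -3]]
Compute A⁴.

[[577, 816], [408, 577]]

A² = [[17, 24], [12, 17]]
A³ = [[-99, -140], [-70, -99]]
A⁴ = [[577, 816], [408, 577]]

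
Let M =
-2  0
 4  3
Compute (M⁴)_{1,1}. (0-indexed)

M² = [[4, 0], [4, 9]]
M³ = [[-8, 0], [28, 27]]
M⁴ = [[16, 0], [52, 81]]

81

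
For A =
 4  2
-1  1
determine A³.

tr A = 5 and det A = 6, so the characteristic polynomial is λ² − (5)λ + (6) with roots 3 and 2.
Eigenvectors give P = [[-2, -1], [1, 1]] with P⁻¹ = [[-1, -1], [1, 2]], and A = P·diag(3, 2)·P⁻¹.
Then A³ = P·diag(27, 8)·P⁻¹ = [[-54, -8], [27, 8]] · [[-1, -1], [1, 2]] = [[46, 38], [-19, -11]].

[[46, 38], [-19, -11]]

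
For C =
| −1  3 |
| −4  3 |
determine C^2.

[[−11, 6], [−8, −3]]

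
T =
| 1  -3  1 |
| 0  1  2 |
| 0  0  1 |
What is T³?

[[1, -9, -15], [0, 1, 6], [0, 0, 1]]

T = I + N where N = [[0, -3, 1], [0, 0, 2], [0, 0, 0]] is strictly upper-triangular, so N³ = 0.
(I + N)³ = I + 3·N + 3·N² = [[1, -9, -15], [0, 1, 6], [0, 0, 1]].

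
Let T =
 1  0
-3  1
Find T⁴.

[[1, 0], [-12, 1]]

T = I + N where N = [[0, 0], [-3, 0]] is strictly lower-triangular, so N² = 0.
(I + N)⁴ = I + 4·N = [[1, 0], [-12, 1]].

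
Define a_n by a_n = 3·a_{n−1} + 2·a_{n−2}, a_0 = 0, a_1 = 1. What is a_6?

With companion matrix Q = [[3, 2], [1, 0]], [a_n, a_{n−1}]ᵀ = Q·[a_{n−1}, a_{n−2}]ᵀ, so [a_6, a_5]ᵀ = Q⁵·[a_1, a_0]ᵀ.
Q⁵ = [[495, 278], [139, 78]], giving [a_6, a_5]ᵀ = [[495], [139]].

495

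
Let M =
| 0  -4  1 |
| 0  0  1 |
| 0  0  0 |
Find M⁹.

[[0, 0, 0], [0, 0, 0], [0, 0, 0]]

M is strictly triangular, hence nilpotent: M³ = 0, so M⁹ = 0.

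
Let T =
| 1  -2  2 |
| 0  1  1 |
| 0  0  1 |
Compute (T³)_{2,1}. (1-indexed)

T = I + N where N = [[0, -2, 2], [0, 0, 1], [0, 0, 0]] is strictly upper-triangular, so N³ = 0.
(I + N)³ = I + 3·N + 3·N² = [[1, -6, 0], [0, 1, 3], [0, 0, 1]].

0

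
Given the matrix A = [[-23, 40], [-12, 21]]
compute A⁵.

[[-1463, 2440], [-732, 1221]]

tr A = -2 and det A = -3, so the characteristic polynomial is λ² − (-2)λ + (-3) with roots 1 and -3.
Eigenvectors give P = [[-5, 2], [-3, 1]] with P⁻¹ = [[1, -2], [3, -5]], and A = P·diag(1, -3)·P⁻¹.
Then A⁵ = P·diag(1, -243)·P⁻¹ = [[-5, -486], [-3, -243]] · [[1, -2], [3, -5]] = [[-1463, 2440], [-732, 1221]].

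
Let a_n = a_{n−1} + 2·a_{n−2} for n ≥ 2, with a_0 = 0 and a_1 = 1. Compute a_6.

21

With companion matrix T = [[1, 2], [1, 0]], [a_n, a_{n−1}]ᵀ = T·[a_{n−1}, a_{n−2}]ᵀ, so [a_6, a_5]ᵀ = T⁵·[a_1, a_0]ᵀ.
T⁵ = [[21, 22], [11, 10]], giving [a_6, a_5]ᵀ = [[21], [11]].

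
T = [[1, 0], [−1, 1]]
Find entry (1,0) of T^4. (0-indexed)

T = I + N where N = [[0, 0], [−1, 0]] is strictly lower-triangular, so N^2 = 0.
(I + N)^4 = I + 4·N = [[1, 0], [−4, 1]].

−4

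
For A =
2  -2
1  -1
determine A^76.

A² = A (a projection; rank 1, trace 1), so A^76 = A.

[[2, -2], [1, -1]]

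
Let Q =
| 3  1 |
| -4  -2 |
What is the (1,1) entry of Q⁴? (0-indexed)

Q² = [[5, 1], [-4, 0]]
Q³ = [[11, 3], [-12, -4]]
Q⁴ = [[21, 5], [-20, -4]]

-4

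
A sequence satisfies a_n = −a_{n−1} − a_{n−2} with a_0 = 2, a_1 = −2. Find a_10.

−2

With companion matrix T = [[−1, −1], [1, 0]], [a_n, a_{n−1}]ᵀ = T·[a_{n−1}, a_{n−2}]ᵀ, so [a_10, a_9]ᵀ = T⁹·[a_1, a_0]ᵀ.
T⁹ = [[1, 0], [0, 1]], giving [a_10, a_9]ᵀ = [[−2], [2]].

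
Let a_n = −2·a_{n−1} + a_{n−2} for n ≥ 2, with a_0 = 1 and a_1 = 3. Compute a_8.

With companion matrix Q = [[−2, 1], [1, 0]], [a_n, a_{n−1}]ᵀ = Q·[a_{n−1}, a_{n−2}]ᵀ, so [a_8, a_7]ᵀ = Q⁷·[a_1, a_0]ᵀ.
Q⁷ = [[−408, 169], [169, −70]], giving [a_8, a_7]ᵀ = [[−1055], [437]].

−1055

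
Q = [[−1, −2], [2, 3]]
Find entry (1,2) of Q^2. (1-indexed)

−4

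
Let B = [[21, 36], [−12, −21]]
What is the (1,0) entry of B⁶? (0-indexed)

tr B = 0 and det B = −9, so the characteristic polynomial is λ² − (0)λ + (−9) with roots −3 and 3.
Eigenvectors give P = [[3, −2], [−2, 1]] with P⁻¹ = [[−1, −2], [−2, −3]], and B = P·diag(−3, 3)·P⁻¹.
Then B⁶ = P·diag(729, 729)·P⁻¹ = [[2187, −1458], [−1458, 729]] · [[−1, −2], [−2, −3]] = [[729, 0], [0, 729]].

0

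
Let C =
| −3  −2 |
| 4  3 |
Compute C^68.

[[1, 0], [0, 1]]

C² = I (check: tr C = 0 and det C = −1), so C^68 = I since 68 is even.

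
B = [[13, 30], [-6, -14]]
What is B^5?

[[133, 330], [-66, -164]]

tr B = -1 and det B = -2, so the characteristic polynomial is λ² − (-1)λ + (-2) with roots -2 and 1.
Eigenvectors give P = [[2, 5], [-1, -2]] with P⁻¹ = [[-2, -5], [1, 2]], and B = P·diag(-2, 1)·P⁻¹.
Then B^5 = P·diag(-32, 1)·P⁻¹ = [[-64, 5], [32, -2]] · [[-2, -5], [1, 2]] = [[133, 330], [-66, -164]].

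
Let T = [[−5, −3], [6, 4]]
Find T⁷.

[[−257, −129], [258, 130]]

tr T = −1 and det T = −2, so the characteristic polynomial is λ² − (−1)λ + (−2) with roots 1 and −2.
Eigenvectors give P = [[−1, −1], [2, 1]] with P⁻¹ = [[1, 1], [−2, −1]], and T = P·diag(1, −2)·P⁻¹.
Then T⁷ = P·diag(1, −128)·P⁻¹ = [[−1, 128], [2, −128]] · [[1, 1], [−2, −1]] = [[−257, −129], [258, 130]].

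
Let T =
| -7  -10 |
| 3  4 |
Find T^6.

[[379, 630], [-189, -314]]

tr T = -3 and det T = 2, so the characteristic polynomial is λ² − (-3)λ + (2) with roots -1 and -2.
Eigenvectors give P = [[-5, -2], [3, 1]] with P⁻¹ = [[1, 2], [-3, -5]], and T = P·diag(-1, -2)·P⁻¹.
Then T^6 = P·diag(1, 64)·P⁻¹ = [[-5, -128], [3, 64]] · [[1, 2], [-3, -5]] = [[379, 630], [-189, -314]].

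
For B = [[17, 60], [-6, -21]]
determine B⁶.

tr B = -4 and det B = 3, so the characteristic polynomial is λ² − (-4)λ + (3) with roots -3 and -1.
Eigenvectors give P = [[-3, 10], [1, -3]] with P⁻¹ = [[3, 10], [1, 3]], and B = P·diag(-3, -1)·P⁻¹.
Then B⁶ = P·diag(729, 1)·P⁻¹ = [[-2187, 10], [729, -3]] · [[3, 10], [1, 3]] = [[-6551, -21840], [2184, 7281]].

[[-6551, -21840], [2184, 7281]]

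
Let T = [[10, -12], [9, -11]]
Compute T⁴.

[[-44, 60], [-45, 61]]

tr T = -1 and det T = -2, so the characteristic polynomial is λ² − (-1)λ + (-2) with roots -2 and 1.
Eigenvectors give P = [[1, 4], [1, 3]] with P⁻¹ = [[-3, 4], [1, -1]], and T = P·diag(-2, 1)·P⁻¹.
Then T⁴ = P·diag(16, 1)·P⁻¹ = [[16, 4], [16, 3]] · [[-3, 4], [1, -1]] = [[-44, 60], [-45, 61]].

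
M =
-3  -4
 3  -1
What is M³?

[[57, -4], [3, 59]]

M² = [[-3, 16], [-12, -11]]
M³ = [[57, -4], [3, 59]]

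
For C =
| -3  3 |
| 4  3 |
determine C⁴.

[[441, 0], [0, 441]]

C² = [[21, 0], [0, 21]]
C³ = [[-63, 63], [84, 63]]
C⁴ = [[441, 0], [0, 441]]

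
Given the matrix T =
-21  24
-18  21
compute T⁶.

tr T = 0 and det T = -9, so the characteristic polynomial is λ² − (0)λ + (-9) with roots -3 and 3.
Eigenvectors give P = [[4, 1], [3, 1]] with P⁻¹ = [[1, -1], [-3, 4]], and T = P·diag(-3, 3)·P⁻¹.
Then T⁶ = P·diag(729, 729)·P⁻¹ = [[2916, 729], [2187, 729]] · [[1, -1], [-3, 4]] = [[729, 0], [0, 729]].

[[729, 0], [0, 729]]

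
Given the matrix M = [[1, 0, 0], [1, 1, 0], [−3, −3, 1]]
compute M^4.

M = I + N where N = [[0, 0, 0], [1, 0, 0], [−3, −3, 0]] is strictly lower-triangular, so N^3 = 0.
(I + N)^4 = I + 4·N + 6·N^2 = [[1, 0, 0], [4, 1, 0], [−30, −12, 1]].

[[1, 0, 0], [4, 1, 0], [−30, −12, 1]]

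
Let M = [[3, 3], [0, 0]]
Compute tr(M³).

M² = [[9, 9], [0, 0]]
M³ = [[27, 27], [0, 0]]

27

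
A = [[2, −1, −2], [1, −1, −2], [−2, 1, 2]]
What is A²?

[[7, −3, −6], [5, −2, −4], [−7, 3, 6]]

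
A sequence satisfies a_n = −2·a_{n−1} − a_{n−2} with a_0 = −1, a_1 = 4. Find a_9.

28

With companion matrix T = [[−2, −1], [1, 0]], [a_n, a_{n−1}]ᵀ = T·[a_{n−1}, a_{n−2}]ᵀ, so [a_9, a_8]ᵀ = T⁸·[a_1, a_0]ᵀ.
T⁸ = [[9, 8], [−8, −7]], giving [a_9, a_8]ᵀ = [[28], [−25]].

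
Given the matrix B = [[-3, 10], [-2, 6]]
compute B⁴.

tr B = 3 and det B = 2, so the characteristic polynomial is λ² − (3)λ + (2) with roots 2 and 1.
Eigenvectors give P = [[2, -5], [1, -2]] with P⁻¹ = [[-2, 5], [-1, 2]], and B = P·diag(2, 1)·P⁻¹.
Then B⁴ = P·diag(16, 1)·P⁻¹ = [[32, -5], [16, -2]] · [[-2, 5], [-1, 2]] = [[-59, 150], [-30, 76]].

[[-59, 150], [-30, 76]]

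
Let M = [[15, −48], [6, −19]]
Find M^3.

[[207, −624], [78, −235]]

tr M = −4 and det M = 3, so the characteristic polynomial is λ² − (−4)λ + (3) with roots −3 and −1.
Eigenvectors give P = [[8, 3], [3, 1]] with P⁻¹ = [[−1, 3], [3, −8]], and M = P·diag(−3, −1)·P⁻¹.
Then M^3 = P·diag(−27, −1)·P⁻¹ = [[−216, −3], [−81, −1]] · [[−1, 3], [3, −8]] = [[207, −624], [78, −235]].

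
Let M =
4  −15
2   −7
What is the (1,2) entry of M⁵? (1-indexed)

tr M = −3 and det M = 2, so the characteristic polynomial is λ² − (−3)λ + (2) with roots −1 and −2.
Eigenvectors give P = [[3, −5], [1, −2]] with P⁻¹ = [[2, −5], [1, −3]], and M = P·diag(−1, −2)·P⁻¹.
Then M⁵ = P·diag(−1, −32)·P⁻¹ = [[−3, 160], [−1, 64]] · [[2, −5], [1, −3]] = [[154, −465], [62, −187]].

−465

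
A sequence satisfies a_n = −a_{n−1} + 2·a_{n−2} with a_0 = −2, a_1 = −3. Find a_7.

−45

With companion matrix Q = [[−1, 2], [1, 0]], [a_n, a_{n−1}]ᵀ = Q·[a_{n−1}, a_{n−2}]ᵀ, so [a_7, a_6]ᵀ = Q⁶·[a_1, a_0]ᵀ.
Q⁶ = [[43, −42], [−21, 22]], giving [a_7, a_6]ᵀ = [[−45], [19]].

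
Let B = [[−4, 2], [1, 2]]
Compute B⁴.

[[332, −96], [−48, 44]]

B² = [[18, −4], [−2, 6]]
B³ = [[−76, 28], [14, 8]]
B⁴ = [[332, −96], [−48, 44]]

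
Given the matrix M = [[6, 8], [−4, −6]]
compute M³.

tr M = 0 and det M = −4, so the characteristic polynomial is λ² − (0)λ + (−4) with roots 2 and −2.
Eigenvectors give P = [[2, −1], [−1, 1]] with P⁻¹ = [[1, 1], [1, 2]], and M = P·diag(2, −2)·P⁻¹.
Then M³ = P·diag(8, −8)·P⁻¹ = [[16, 8], [−8, −8]] · [[1, 1], [1, 2]] = [[24, 32], [−16, −24]].

[[24, 32], [−16, −24]]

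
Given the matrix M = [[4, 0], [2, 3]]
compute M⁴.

[[256, 0], [350, 81]]

M² = [[16, 0], [14, 9]]
M³ = [[64, 0], [74, 27]]
M⁴ = [[256, 0], [350, 81]]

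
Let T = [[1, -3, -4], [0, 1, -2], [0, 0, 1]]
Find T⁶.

T = I + N where N = [[0, -3, -4], [0, 0, -2], [0, 0, 0]] is strictly upper-triangular, so N³ = 0.
(I + N)⁶ = I + 6·N + 15·N² = [[1, -18, 66], [0, 1, -12], [0, 0, 1]].

[[1, -18, 66], [0, 1, -12], [0, 0, 1]]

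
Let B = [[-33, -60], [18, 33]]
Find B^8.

tr B = 0 and det B = -9, so the characteristic polynomial is λ² − (0)λ + (-9) with roots -3 and 3.
Eigenvectors give P = [[-2, -5], [1, 3]] with P⁻¹ = [[-3, -5], [1, 2]], and B = P·diag(-3, 3)·P⁻¹.
Then B^8 = P·diag(6561, 6561)·P⁻¹ = [[-13122, -32805], [6561, 19683]] · [[-3, -5], [1, 2]] = [[6561, 0], [0, 6561]].

[[6561, 0], [0, 6561]]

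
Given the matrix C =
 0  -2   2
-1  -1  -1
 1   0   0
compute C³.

C² = [[4, 2, 2], [0, 3, -1], [0, -2, 2]]
C³ = [[0, -10, 6], [-4, -3, -3], [4, 2, 2]]

[[0, -10, 6], [-4, -3, -3], [4, 2, 2]]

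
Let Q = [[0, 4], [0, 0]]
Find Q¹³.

Q is strictly triangular, hence nilpotent: Q² = 0, so Q¹³ = 0.

[[0, 0], [0, 0]]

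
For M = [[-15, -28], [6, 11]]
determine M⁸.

tr M = -4 and det M = 3, so the characteristic polynomial is λ² − (-4)λ + (3) with roots -1 and -3.
Eigenvectors give P = [[-2, 7], [1, -3]] with P⁻¹ = [[3, 7], [1, 2]], and M = P·diag(-1, -3)·P⁻¹.
Then M⁸ = P·diag(1, 6561)·P⁻¹ = [[-2, 45927], [1, -19683]] · [[3, 7], [1, 2]] = [[45921, 91840], [-19680, -39359]].

[[45921, 91840], [-19680, -39359]]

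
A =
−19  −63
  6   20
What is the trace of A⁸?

tr A = 1 and det A = −2, so the characteristic polynomial is λ² − (1)λ + (−2) with roots 2 and −1.
Eigenvectors give P = [[−3, 7], [1, −2]] with P⁻¹ = [[2, 7], [1, 3]], and A = P·diag(2, −1)·P⁻¹.
Then A⁸ = P·diag(256, 1)·P⁻¹ = [[−768, 7], [256, −2]] · [[2, 7], [1, 3]] = [[−1529, −5355], [510, 1786]].

257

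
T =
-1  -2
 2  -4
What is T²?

[[-3, 10], [-10, 12]]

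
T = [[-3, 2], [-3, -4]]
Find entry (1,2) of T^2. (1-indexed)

-14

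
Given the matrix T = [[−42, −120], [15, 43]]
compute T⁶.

[[−5256, −15960], [1995, 6049]]

tr T = 1 and det T = −6, so the characteristic polynomial is λ² − (1)λ + (−6) with roots 3 and −2.
Eigenvectors give P = [[−8, −3], [3, 1]] with P⁻¹ = [[1, 3], [−3, −8]], and T = P·diag(3, −2)·P⁻¹.
Then T⁶ = P·diag(729, 64)·P⁻¹ = [[−5832, −192], [2187, 64]] · [[1, 3], [−3, −8]] = [[−5256, −15960], [1995, 6049]].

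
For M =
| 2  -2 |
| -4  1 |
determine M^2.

[[12, -6], [-12, 9]]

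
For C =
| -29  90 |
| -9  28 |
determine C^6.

tr C = -1 and det C = -2, so the characteristic polynomial is λ² − (-1)λ + (-2) with roots 1 and -2.
Eigenvectors give P = [[3, 10], [1, 3]] with P⁻¹ = [[-3, 10], [1, -3]], and C = P·diag(1, -2)·P⁻¹.
Then C^6 = P·diag(1, 64)·P⁻¹ = [[3, 640], [1, 192]] · [[-3, 10], [1, -3]] = [[631, -1890], [189, -566]].

[[631, -1890], [189, -566]]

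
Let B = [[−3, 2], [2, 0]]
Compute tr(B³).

B² = [[13, −6], [−6, 4]]
B³ = [[−51, 26], [26, −12]]

−63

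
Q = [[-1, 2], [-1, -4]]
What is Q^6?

tr Q = -5 and det Q = 6, so the characteristic polynomial is λ² − (-5)λ + (6) with roots -2 and -3.
Eigenvectors give P = [[2, -1], [-1, 1]] with P⁻¹ = [[1, 1], [1, 2]], and Q = P·diag(-2, -3)·P⁻¹.
Then Q^6 = P·diag(64, 729)·P⁻¹ = [[128, -729], [-64, 729]] · [[1, 1], [1, 2]] = [[-601, -1330], [665, 1394]].

[[-601, -1330], [665, 1394]]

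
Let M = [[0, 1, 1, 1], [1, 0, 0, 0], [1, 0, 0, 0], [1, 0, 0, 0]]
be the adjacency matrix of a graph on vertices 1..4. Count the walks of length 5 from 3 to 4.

0

The number of length-5 walks from vertex 3 to vertex 4 is entry (3,4) of M^5, where M is the adjacency matrix.
M^2 = [[3, 0, 0, 0], [0, 1, 1, 1], [0, 1, 1, 1], [0, 1, 1, 1]]
M^3 = [[0, 3, 3, 3], [3, 0, 0, 0], [3, 0, 0, 0], [3, 0, 0, 0]]
M^4 = [[9, 0, 0, 0], [0, 3, 3, 3], [0, 3, 3, 3], [0, 3, 3, 3]]
M^5 = [[0, 9, 9, 9], [9, 0, 0, 0], [9, 0, 0, 0], [9, 0, 0, 0]]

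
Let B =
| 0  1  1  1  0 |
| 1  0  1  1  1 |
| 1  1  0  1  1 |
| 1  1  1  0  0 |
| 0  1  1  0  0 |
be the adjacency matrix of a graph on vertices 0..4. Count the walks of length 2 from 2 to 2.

4

The number of length-2 walks from vertex 2 to vertex 2 is entry (2,2) of B^2, where B is the adjacency matrix.
B^2 = [[3, 2, 2, 2, 2], [2, 4, 3, 2, 1], [2, 3, 4, 2, 1], [2, 2, 2, 3, 2], [2, 1, 1, 2, 2]]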